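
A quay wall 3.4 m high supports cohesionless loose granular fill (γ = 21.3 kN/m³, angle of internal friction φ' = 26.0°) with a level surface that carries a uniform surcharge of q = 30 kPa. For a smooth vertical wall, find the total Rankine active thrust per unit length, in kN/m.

87.9 kN/m

K_a = tan²(45° − φ/2) = 0.3905.
Soil triangle: ½ K_a γ H² = 0.5×0.3905×21.3×3.4² = 48.07 kN/m.
Surcharge rectangle: K_a q H = 0.3905×30×3.4 = 39.83 kN/m.
Total = 48.07 + 39.83 = 87.90 kN/m.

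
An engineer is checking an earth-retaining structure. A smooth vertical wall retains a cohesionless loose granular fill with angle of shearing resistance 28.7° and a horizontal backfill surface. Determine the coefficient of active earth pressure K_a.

0.351

K_a = (1 − sin φ)/(1 + sin φ) = (1 − sin 28.7°)/(1 + sin 28.7°) = 0.3511.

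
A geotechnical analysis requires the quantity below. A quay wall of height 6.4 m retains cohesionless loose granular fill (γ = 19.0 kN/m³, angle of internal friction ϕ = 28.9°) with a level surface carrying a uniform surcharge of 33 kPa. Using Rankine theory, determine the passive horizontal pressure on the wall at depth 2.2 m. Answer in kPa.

K_p = (1 + sin φ)/(1 − sin φ) = 2.871.
σ_v = γz + q = 19.0 × 2.2 + 33 = 74.80 kPa.
σ_h = K_p σ_v = 2.871 × 74.80 = 214.7 kPa.

215 kPa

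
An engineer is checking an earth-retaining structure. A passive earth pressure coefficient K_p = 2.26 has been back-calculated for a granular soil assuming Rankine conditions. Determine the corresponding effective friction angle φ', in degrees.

22.7°

K_p = (1+sin φ)/(1−sin φ) ⇒ sin φ = (K_p − 1)/(K_p + 1) = 0.3865.
φ = arcsin(0.3865) = 22.74°.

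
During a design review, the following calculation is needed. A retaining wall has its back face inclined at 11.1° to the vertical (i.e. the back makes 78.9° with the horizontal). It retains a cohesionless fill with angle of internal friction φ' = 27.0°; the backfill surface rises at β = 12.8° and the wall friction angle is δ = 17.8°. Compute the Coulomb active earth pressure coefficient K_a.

K_a = sin²(α+φ) / [sin²α · sin(α−δ) · (1 + √{sin(φ+δ)sin(φ−β) / (sin(α−δ)sin(α+β))})²].
With α = 78.9°, φ = 27.0°, δ = 17.8°, β = 12.8°: K_a = 0.5259.

0.526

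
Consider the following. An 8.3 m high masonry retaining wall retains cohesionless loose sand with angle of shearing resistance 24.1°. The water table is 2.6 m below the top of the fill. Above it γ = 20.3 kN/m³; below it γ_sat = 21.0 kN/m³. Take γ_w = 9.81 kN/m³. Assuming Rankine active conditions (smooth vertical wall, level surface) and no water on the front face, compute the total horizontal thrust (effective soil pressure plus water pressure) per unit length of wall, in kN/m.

K_a = tan²(45° − φ/2) = 0.4201.
γ' = 21.0 − 9.81 = 11.19 kN/m³. Depth below WT = 5.7 m.
σ'_h at WT = K_a γ d_w = 22.17 kPa; at base = 22.17 + K_a γ' × 5.7 = 48.97 kPa.
P₁ (0–2.6 m) = ½×22.17×2.6 = 28.83. P₂ (2.6–8.3 m) = ½(22.17+48.97)×5.7 = 202.8.
P_w = ½ γ_w h₂² = 0.5×9.81×5.7² = 159.4. Total = 28.83+202.8+159.4 = 391.0 kN/m.

391 kN/m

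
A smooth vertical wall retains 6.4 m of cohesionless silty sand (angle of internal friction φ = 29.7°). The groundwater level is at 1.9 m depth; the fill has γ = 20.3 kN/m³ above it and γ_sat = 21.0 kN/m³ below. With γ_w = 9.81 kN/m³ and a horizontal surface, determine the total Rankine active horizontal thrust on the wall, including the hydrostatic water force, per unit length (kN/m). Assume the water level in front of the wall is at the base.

208 kN/m

K_a = tan²(45° − φ/2) = 0.3374.
γ' = 21.0 − 9.81 = 11.19 kN/m³. Depth below WT = 4.5 m.
σ'_h at WT = K_a γ d_w = 13.01 kPa; at base = 13.01 + K_a γ' × 4.5 = 30.00 kPa.
P₁ (0–1.9 m) = ½×13.01×1.9 = 12.36. P₂ (1.9–6.4 m) = ½(13.01+30.00)×4.5 = 96.78.
P_w = ½ γ_w h₂² = 0.5×9.81×4.5² = 99.33. Total = 12.36+96.78+99.33 = 208.5 kN/m.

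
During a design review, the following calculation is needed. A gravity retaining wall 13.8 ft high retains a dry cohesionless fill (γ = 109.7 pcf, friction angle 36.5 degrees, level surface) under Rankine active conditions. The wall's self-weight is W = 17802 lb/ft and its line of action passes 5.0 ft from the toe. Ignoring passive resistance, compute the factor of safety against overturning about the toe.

K_a = tan²(45° − 36.5°/2) = 0.2541.
P_a = ½K_aγH² = 0.5×0.2541×109.7×13.8² = 2654 lb/ft, acting at H/3 = 4.600 ft above the base.
Overturning moment M_o = P_a × H/3 = 2654 × 4.600 = 12210.
Resisting moment M_r = W × 5.0 = 17802 × 5.0 = 89010.
FS_overturning = M_r/M_o = 89010/12210 = 7.291.

7.29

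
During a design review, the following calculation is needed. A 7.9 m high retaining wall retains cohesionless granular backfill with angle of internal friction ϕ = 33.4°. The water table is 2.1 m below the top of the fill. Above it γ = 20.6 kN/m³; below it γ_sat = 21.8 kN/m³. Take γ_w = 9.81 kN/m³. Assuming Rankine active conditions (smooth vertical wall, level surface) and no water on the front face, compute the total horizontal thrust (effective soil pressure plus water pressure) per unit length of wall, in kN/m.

K_a = tan²(45° − φ/2) = 0.2899.
γ' = 21.8 − 9.81 = 11.99 kN/m³. Depth below WT = 5.8 m.
σ'_h at WT = K_a γ d_w = 12.54 kPa; at base = 12.54 + K_a γ' × 5.8 = 32.70 kPa.
P₁ (0–2.1 m) = ½×12.54×2.1 = 13.17. P₂ (2.1–7.9 m) = ½(12.54+32.70)×5.8 = 131.2.
P_w = ½ γ_w h₂² = 0.5×9.81×5.8² = 165.0. Total = 13.17+131.2+165.0 = 309.4 kN/m.

309 kN/m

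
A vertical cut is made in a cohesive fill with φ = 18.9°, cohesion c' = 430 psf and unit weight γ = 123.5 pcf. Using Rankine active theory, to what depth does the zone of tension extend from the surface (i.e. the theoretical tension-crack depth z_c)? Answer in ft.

K_a = tan²(45° − 18.9°/2) = 0.5107; √K_a = 0.7146.
The active pressure is zero where K_a γ z = 2c√K_a, so z_c = 2c/(γ√K_a) = 2×430/(123.5×0.7146) = 9.745 ft.

9.74 ft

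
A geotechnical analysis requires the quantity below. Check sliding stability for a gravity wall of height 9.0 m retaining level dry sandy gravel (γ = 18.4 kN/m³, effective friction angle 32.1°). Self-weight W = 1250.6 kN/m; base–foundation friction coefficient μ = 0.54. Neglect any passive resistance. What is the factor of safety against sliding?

2.96

K_a = tan²(45° − 32.1°/2) = 0.3060.
P_a = ½K_aγH² = 0.5×0.3060×18.4×9.0² = 228.0 kN/m, acting at H/3 = 3.000 m above the base.
FS_sliding = μW / P_a = 0.54×1250.6 / 228.0 = 2.962.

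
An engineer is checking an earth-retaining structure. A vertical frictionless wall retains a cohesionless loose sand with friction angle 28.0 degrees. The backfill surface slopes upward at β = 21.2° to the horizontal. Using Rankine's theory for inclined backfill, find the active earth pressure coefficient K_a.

0.479

K_a = cos β · (cos β − √(cos²β − cos²φ)) / (cos β + √(cos²β − cos²φ)).
cos β = 0.9323, cos φ = 0.8829, √(cos²β − cos²φ) = 0.2994.
K_a = 0.9323 × (0.9323 − 0.2994)/(0.9323 + 0.2994) = 0.4791.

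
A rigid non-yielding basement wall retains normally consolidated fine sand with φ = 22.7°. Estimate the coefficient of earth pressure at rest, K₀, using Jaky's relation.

0.614

K₀ = 1 − sin φ' = 1 − sin 22.7° = 0.6141.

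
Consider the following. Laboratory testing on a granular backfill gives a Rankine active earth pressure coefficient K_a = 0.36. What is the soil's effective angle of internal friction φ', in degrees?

28.1°

K_a = tan²(45° − φ/2) ⇒ 45° − φ/2 = arctan(√0.36) = 30.96°.
φ = 2(45° − 30.96°) = 28.07°.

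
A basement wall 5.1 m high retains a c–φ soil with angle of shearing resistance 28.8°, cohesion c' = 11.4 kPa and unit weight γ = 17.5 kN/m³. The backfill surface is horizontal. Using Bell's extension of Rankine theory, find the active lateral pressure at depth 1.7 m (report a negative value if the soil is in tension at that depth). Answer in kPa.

K_a = (1 − sin φ)/(1 + sin φ) = 0.3498.
σ_a = K_a γ z − 2c√K_a = 0.3498×17.5×1.7 − 2×11.4×0.5914 = -3.079 kPa.

-3.08 kPa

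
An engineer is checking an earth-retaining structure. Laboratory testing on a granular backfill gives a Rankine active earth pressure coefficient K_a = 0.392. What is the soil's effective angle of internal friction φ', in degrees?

K_a = tan²(45° − φ/2) ⇒ 45° − φ/2 = arctan(√0.392) = 32.05°.
φ = 2(45° − 32.05°) = 25.90°.

25.9°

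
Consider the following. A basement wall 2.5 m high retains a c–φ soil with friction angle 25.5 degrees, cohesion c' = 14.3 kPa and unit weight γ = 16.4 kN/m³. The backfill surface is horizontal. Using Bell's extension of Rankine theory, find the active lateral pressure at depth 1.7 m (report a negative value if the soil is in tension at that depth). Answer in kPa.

K_a = (1 − sin φ)/(1 + sin φ) = 0.3981.
σ_a = K_a γ z − 2c√K_a = 0.3981×16.4×1.7 − 2×14.3×0.6310 = -6.946 kPa.

-6.95 kPa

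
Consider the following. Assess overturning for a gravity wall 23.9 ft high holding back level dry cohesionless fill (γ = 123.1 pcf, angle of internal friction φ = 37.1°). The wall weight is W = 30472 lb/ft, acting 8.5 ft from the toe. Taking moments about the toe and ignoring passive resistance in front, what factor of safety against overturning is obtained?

K_a = tan²(45° − 37.1°/2) = 0.2475.
P_a = ½K_aγH² = 0.5×0.2475×123.1×23.9² = 8702 lb/ft, acting at H/3 = 7.967 ft above the base.
Overturning moment M_o = P_a × H/3 = 8702 × 7.967 = 69320.
Resisting moment M_r = W × 8.5 = 30472 × 8.5 = 259000.
FS_overturning = M_r/M_o = 259000/69320 = 3.736.

3.74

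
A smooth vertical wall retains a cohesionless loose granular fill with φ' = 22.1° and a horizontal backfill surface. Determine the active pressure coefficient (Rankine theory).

0.453

K_a = tan²(45° − φ/2) = tan²(33.95°) = 0.4533.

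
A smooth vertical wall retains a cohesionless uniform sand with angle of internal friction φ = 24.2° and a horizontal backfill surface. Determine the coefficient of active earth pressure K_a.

0.419

K_a = tan²(45° − φ/2) = tan²(32.90°) = 0.4185.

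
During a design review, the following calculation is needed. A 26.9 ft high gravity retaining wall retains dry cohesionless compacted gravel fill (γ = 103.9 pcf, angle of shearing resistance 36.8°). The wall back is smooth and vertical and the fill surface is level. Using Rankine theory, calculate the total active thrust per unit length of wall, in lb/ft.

9430 lb/ft

K_a = tan²(45° − φ/2) = 0.2508.
P_a = ½ K_a γ H² = 0.5 × 0.2508 × 103.9 × 26.9² = 9427 lb/ft.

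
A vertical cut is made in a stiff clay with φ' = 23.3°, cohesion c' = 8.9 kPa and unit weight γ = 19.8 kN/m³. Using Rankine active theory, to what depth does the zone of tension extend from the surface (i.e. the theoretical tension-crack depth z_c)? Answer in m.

1.37 m

K_a = tan²(45° − 23.3°/2) = 0.4331; √K_a = 0.6581.
The active pressure is zero where K_a γ z = 2c√K_a, so z_c = 2c/(γ√K_a) = 2×8.9/(19.8×0.6581) = 1.366 m.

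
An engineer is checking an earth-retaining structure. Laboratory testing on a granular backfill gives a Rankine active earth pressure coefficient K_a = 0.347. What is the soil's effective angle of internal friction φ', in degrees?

K_a = tan²(45° − φ/2) ⇒ 45° − φ/2 = arctan(√0.347) = 30.50°.
φ = 2(45° − 30.50°) = 29.00°.

29.0°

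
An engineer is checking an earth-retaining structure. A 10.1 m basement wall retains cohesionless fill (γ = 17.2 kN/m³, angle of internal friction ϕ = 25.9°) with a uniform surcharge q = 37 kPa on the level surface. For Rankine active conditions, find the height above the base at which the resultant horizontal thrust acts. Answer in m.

3.87 m

K_a = 0.3920.
Triangular part P₁ = ½K_aγH² = 343.9 at H/3 = 3.367 m; rectangular part P₂ = K_a q H = 146.5 at H/2 = 5.050 m.
ȳ = (P₁·3.367 + P₂·5.050)/(P₁+P₂) = 3.870 m.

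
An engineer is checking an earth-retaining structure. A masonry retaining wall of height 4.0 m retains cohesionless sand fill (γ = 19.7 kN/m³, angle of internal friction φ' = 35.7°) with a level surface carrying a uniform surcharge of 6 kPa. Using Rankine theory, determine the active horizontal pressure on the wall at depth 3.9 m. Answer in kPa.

21.8 kPa

K_a = (1 − sin φ)/(1 + sin φ) = 0.2630.
σ_v = γz + q = 19.7 × 3.9 + 6 = 82.83 kPa.
σ_h = K_a σ_v = 0.2630 × 82.83 = 21.78 kPa.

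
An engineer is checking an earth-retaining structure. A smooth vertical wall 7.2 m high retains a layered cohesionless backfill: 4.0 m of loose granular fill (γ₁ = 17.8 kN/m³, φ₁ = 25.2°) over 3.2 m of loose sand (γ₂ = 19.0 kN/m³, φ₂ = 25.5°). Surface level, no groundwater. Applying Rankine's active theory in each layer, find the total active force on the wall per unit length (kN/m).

K_a1 = tan²(45°−25.2°/2) = 0.4027; K_a2 = tan²(45°−25.5°/2) = 0.3981.
Layer 1: σ at base = K_a1 γ₁ h₁ = 28.68 kPa; P₁ = ½×28.68×4.0 = 57.35.
Layer 2: σ_v at top = γ₁h₁ = 71.20; σ_h top = K_a2×71.20 = 28.34; σ_h base = K_a2×(71.20+19.0×3.2) = 52.55.
P₂ = ½(28.34+52.55)×3.2 = 129.4. Total P_a = 57.35+129.4 = 186.8 kN/m.

187 kN/m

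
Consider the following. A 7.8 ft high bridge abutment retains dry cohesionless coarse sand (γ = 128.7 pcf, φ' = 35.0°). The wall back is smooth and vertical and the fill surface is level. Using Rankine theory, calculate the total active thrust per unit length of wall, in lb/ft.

1060 lb/ft

K_a = tan²(45° − φ/2) = 0.2710.
P_a = ½ K_a γ H² = 0.5 × 0.2710 × 128.7 × 7.8² = 1061 lb/ft.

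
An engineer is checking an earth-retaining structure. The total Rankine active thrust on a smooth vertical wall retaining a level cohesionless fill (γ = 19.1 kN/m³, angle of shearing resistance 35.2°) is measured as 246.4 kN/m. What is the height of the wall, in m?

9.80 m

K_a = 0.2687. P_a = ½ K_a γ H² ⇒ H = √(2P_a/(K_a γ)).
H = √(2×246.4/(0.2687×19.1)) = 9.799 m.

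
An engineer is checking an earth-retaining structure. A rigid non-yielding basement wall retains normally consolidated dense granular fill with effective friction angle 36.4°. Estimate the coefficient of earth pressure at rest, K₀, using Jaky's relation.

K₀ = 1 − sin φ' = 1 − sin 36.4° = 0.4066.

0.407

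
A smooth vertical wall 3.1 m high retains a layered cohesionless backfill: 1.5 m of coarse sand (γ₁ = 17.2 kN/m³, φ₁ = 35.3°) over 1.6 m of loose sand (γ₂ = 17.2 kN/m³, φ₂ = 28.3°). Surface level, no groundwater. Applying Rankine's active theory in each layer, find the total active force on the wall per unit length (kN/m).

K_a1 = tan²(45°−35.3°/2) = 0.2675; K_a2 = tan²(45°−28.3°/2) = 0.3568.
Layer 1: σ at base = K_a1 γ₁ h₁ = 6.903 kPa; P₁ = ½×6.903×1.5 = 5.177.
Layer 2: σ_v at top = γ₁h₁ = 25.80; σ_h top = K_a2×25.80 = 9.205; σ_h base = K_a2×(25.80+17.2×1.6) = 19.02.
P₂ = ½(9.205+19.02)×1.6 = 22.58. Total P_a = 5.177+22.58 = 27.76 kN/m.

27.8 kN/m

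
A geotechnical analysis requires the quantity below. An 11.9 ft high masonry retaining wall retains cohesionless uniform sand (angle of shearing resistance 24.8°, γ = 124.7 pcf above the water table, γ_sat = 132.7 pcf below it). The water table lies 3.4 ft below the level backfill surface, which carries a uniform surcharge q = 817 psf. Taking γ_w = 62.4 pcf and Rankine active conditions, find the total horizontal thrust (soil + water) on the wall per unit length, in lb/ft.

9040 lb/ft

K_a = tan²(45° − φ/2) = 0.4090.
γ' = 132.7 − 62.4 = 70.30 pcf. h₂ = H − d_w = 8.5 ft.
σ'_h: at surface K_a·q = 334.1; at WT K_a(q+γd_w) = 507.6; at base K_a(q+γd_w+γ'h₂) = 751.9 psf.
P₁ = ½(334.1+507.6)×3.4 = 1431; P₂ = ½(507.6+751.9)×8.5 = 5353; P_w = ½γ_w h₂² = 2254.
Total = 1431+5353+2254 = 9038 lb/ft.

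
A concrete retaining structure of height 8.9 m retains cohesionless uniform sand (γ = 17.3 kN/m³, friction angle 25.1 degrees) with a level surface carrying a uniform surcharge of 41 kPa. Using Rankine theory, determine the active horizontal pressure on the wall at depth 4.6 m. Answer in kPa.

K_a = (1 − sin φ)/(1 + sin φ) = 0.4043.
σ_v = γz + q = 17.3 × 4.6 + 41 = 120.6 kPa.
σ_h = K_a σ_v = 0.4043 × 120.6 = 48.75 kPa.

48.8 kPa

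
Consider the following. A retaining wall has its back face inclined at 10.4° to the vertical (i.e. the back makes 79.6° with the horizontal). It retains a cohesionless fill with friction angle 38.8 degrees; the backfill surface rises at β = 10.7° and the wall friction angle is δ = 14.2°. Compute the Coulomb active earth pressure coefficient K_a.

K_a = sin²(α+φ) / [sin²α · sin(α−δ) · (1 + √{sin(φ+δ)sin(φ−β) / (sin(α−δ)sin(α+β))})²].
With α = 79.6°, φ = 38.8°, δ = 14.2°, β = 10.7°: K_a = 0.3258.

0.326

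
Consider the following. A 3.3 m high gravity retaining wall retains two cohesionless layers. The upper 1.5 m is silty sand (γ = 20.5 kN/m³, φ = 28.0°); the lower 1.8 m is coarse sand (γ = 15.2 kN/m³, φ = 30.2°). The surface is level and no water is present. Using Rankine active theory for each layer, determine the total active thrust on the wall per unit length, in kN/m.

K_a1 = tan²(45°−28.0°/2) = 0.3610; K_a2 = tan²(45°−30.2°/2) = 0.3307.
Layer 1: σ at base = K_a1 γ₁ h₁ = 11.10 kPa; P₁ = ½×11.10×1.5 = 8.326.
Layer 2: σ_v at top = γ₁h₁ = 30.75; σ_h top = K_a2×30.75 = 10.17; σ_h base = K_a2×(30.75+15.2×1.8) = 19.21.
P₂ = ½(10.17+19.21)×1.8 = 26.44. Total P_a = 8.326+26.44 = 34.77 kN/m.

34.8 kN/m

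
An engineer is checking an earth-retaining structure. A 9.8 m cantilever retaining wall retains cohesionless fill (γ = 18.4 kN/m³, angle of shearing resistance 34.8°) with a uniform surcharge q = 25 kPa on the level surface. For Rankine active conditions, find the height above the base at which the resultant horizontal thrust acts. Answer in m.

3.62 m

K_a = 0.2733.
Triangular part P₁ = ½K_aγH² = 241.5 at H/3 = 3.267 m; rectangular part P₂ = K_a q H = 66.96 at H/2 = 4.900 m.
ȳ = (P₁·3.267 + P₂·4.900)/(P₁+P₂) = 3.621 m.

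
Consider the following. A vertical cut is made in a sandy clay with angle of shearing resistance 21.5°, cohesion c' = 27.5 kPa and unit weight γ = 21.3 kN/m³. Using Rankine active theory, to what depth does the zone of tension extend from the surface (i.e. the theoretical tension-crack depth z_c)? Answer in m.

K_a = tan²(45° − 21.5°/2) = 0.4636; √K_a = 0.6809.
The active pressure is zero where K_a γ z = 2c√K_a, so z_c = 2c/(γ√K_a) = 2×27.5/(21.3×0.6809) = 3.792 m.

3.79 m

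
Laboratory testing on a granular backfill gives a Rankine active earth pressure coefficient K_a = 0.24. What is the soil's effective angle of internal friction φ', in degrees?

37.8°

K_a = tan²(45° − φ/2) ⇒ 45° − φ/2 = arctan(√0.24) = 26.10°.
φ = 2(45° − 26.10°) = 37.80°.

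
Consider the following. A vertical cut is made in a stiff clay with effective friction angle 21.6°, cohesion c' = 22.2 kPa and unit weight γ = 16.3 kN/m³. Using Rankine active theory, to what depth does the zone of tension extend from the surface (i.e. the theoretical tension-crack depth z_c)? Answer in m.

4.01 m

K_a = tan²(45° − 21.6°/2) = 0.4619; √K_a = 0.6796.
The active pressure is zero where K_a γ z = 2c√K_a, so z_c = 2c/(γ√K_a) = 2×22.2/(16.3×0.6796) = 4.008 m.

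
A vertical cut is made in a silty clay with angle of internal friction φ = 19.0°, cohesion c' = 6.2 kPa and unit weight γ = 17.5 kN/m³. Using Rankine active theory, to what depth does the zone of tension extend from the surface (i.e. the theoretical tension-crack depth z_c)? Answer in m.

K_a = tan²(45° − 19.0°/2) = 0.5088; √K_a = 0.7133.
The active pressure is zero where K_a γ z = 2c√K_a, so z_c = 2c/(γ√K_a) = 2×6.2/(17.5×0.7133) = 0.9934 m.

0.993 m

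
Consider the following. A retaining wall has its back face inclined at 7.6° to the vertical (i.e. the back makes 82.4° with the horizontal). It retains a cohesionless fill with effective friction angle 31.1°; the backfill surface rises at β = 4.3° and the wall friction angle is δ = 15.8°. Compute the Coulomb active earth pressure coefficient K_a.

0.365

K_a = sin²(α+φ) / [sin²α · sin(α−δ) · (1 + √{sin(φ+δ)sin(φ−β) / (sin(α−δ)sin(α+β))})²].
With α = 82.4°, φ = 31.1°, δ = 15.8°, β = 4.3°: K_a = 0.3646.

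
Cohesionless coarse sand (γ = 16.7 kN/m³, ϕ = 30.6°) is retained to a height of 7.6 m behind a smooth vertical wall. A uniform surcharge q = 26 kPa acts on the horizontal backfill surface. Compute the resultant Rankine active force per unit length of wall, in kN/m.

K_a = tan²(45° − φ/2) = 0.3253.
Soil triangle: ½ K_a γ H² = 0.5×0.3253×16.7×7.6² = 156.9 kN/m.
Surcharge rectangle: K_a q H = 0.3253×26×7.6 = 64.29 kN/m.
Total = 156.9 + 64.29 = 221.2 kN/m.

221 kN/m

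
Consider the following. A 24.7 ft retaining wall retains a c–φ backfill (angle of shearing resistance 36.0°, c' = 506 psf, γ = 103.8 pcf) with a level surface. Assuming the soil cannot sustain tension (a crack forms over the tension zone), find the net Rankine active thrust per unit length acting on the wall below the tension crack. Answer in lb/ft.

K_a = 0.2596; √K_a = 0.5095.
Tension-crack depth z_c = 2c/(γ√K_a) = 2×506/(103.8×0.5095) = 19.13 ft.
σ_a at base = K_a γ H − 2c√K_a = 0.2596×103.8×24.7 − 2×506×0.5095 = 150.0 psf.
P_a = ½ × 150.0 × (H − z_c) = 0.5×150.0×5.565 = 417.4 lb/ft.

417 lb/ft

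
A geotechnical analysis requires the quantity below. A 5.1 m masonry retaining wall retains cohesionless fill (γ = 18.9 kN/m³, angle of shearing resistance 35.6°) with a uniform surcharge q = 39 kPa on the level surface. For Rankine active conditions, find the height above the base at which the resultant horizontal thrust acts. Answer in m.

K_a = 0.2641.
Triangular part P₁ = ½K_aγH² = 64.92 at H/3 = 1.700 m; rectangular part P₂ = K_a q H = 52.53 at H/2 = 2.550 m.
ȳ = (P₁·1.700 + P₂·2.550)/(P₁+P₂) = 2.080 m.

2.08 m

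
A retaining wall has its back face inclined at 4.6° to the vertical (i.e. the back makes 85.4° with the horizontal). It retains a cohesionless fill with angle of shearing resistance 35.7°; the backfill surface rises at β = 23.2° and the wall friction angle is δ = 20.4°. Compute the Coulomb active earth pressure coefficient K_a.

K_a = sin²(α+φ) / [sin²α · sin(α−δ) · (1 + √{sin(φ+δ)sin(φ−β) / (sin(α−δ)sin(α+β))})²].
With α = 85.4°, φ = 35.7°, δ = 20.4°, β = 23.2°: K_a = 0.3834.

0.383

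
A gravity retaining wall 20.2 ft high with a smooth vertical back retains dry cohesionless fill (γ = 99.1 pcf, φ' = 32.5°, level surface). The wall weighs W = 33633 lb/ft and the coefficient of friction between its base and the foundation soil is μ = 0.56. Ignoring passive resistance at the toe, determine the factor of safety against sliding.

3.10

K_a = tan²(45° − 32.5°/2) = 0.3010.
P_a = ½K_aγH² = 0.5×0.3010×99.1×20.2² = 6085 lb/ft, acting at H/3 = 6.733 ft above the base.
FS_sliding = μW / P_a = 0.56×33633 / 6085 = 3.095.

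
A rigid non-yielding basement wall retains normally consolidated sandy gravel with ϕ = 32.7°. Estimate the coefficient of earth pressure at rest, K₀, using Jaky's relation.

K₀ = 1 − sin φ' = 1 − sin 32.7° = 0.4598.

0.460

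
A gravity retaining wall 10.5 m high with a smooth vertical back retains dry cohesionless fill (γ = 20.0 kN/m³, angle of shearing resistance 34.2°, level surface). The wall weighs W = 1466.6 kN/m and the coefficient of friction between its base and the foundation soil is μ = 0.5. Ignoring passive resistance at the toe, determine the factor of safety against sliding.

K_a = tan²(45° − 34.2°/2) = 0.2803.
P_a = ½K_aγH² = 0.5×0.2803×20.0×10.5² = 309.1 kN/m, acting at H/3 = 3.500 m above the base.
FS_sliding = μW / P_a = 0.5×1466.6 / 309.1 = 2.373.

2.37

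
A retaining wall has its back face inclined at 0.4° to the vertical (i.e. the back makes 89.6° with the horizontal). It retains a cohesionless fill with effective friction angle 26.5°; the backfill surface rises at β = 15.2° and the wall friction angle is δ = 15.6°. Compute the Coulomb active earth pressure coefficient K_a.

0.443

K_a = sin²(α+φ) / [sin²α · sin(α−δ) · (1 + √{sin(φ+δ)sin(φ−β) / (sin(α−δ)sin(α+β))})²].
With α = 89.6°, φ = 26.5°, δ = 15.6°, β = 15.2°: K_a = 0.4431.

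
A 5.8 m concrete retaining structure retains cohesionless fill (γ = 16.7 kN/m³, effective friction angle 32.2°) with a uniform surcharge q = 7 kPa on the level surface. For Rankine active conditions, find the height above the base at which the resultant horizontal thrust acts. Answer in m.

2.06 m

K_a = 0.3047.
Triangular part P₁ = ½K_aγH² = 85.60 at H/3 = 1.933 m; rectangular part P₂ = K_a q H = 12.37 at H/2 = 2.900 m.
ȳ = (P₁·1.933 + P₂·2.900)/(P₁+P₂) = 2.055 m.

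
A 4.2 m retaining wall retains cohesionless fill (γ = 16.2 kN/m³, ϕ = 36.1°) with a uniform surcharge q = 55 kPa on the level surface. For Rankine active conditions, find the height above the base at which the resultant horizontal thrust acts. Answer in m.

K_a = 0.2585.
Triangular part P₁ = ½K_aγH² = 36.94 at H/3 = 1.400 m; rectangular part P₂ = K_a q H = 59.71 at H/2 = 2.100 m.
ȳ = (P₁·1.400 + P₂·2.100)/(P₁+P₂) = 1.832 m.

1.83 m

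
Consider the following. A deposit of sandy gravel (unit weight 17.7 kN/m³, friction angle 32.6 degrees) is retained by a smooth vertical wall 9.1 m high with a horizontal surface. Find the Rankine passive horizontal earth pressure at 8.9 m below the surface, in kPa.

526 kPa

K_p = (1 + sin φ)/(1 − sin φ) = 3.336.
σ_h = K_p γ z = 3.336 × 17.7 × 8.9 = 525.6 kPa.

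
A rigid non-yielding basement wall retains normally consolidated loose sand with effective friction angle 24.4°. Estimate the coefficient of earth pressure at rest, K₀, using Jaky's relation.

K₀ = 1 − sin φ' = 1 − sin 24.4° = 0.5869.

0.587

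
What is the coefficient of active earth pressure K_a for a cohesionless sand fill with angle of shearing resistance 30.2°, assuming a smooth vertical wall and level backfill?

K_a = tan²(45° − φ/2) = tan²(29.90°) = 0.3307.

0.331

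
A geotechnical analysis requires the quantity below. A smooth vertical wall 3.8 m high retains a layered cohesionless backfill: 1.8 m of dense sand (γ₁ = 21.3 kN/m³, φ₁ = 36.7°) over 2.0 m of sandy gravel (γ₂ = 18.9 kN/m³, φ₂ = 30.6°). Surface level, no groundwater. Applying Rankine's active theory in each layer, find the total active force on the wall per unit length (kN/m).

45.9 kN/m

K_a1 = tan²(45°−36.7°/2) = 0.2519; K_a2 = tan²(45°−30.6°/2) = 0.3253.
Layer 1: σ at base = K_a1 γ₁ h₁ = 9.656 kPa; P₁ = ½×9.656×1.8 = 8.691.
Layer 2: σ_v at top = γ₁h₁ = 38.34; σ_h top = K_a2×38.34 = 12.47; σ_h base = K_a2×(38.34+18.9×2.0) = 24.77.
P₂ = ½(12.47+24.77)×2.0 = 37.25. Total P_a = 8.691+37.25 = 45.94 kN/m.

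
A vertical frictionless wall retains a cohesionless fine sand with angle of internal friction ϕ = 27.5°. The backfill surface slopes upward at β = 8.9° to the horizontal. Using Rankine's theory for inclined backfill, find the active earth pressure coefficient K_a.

0.384

K_a = cos β · (cos β − √(cos²β − cos²φ)) / (cos β + √(cos²β − cos²φ)).
cos β = 0.9880, cos φ = 0.8870, √(cos²β − cos²φ) = 0.4351.
K_a = 0.9880 × (0.9880 − 0.4351)/(0.9880 + 0.4351) = 0.3839.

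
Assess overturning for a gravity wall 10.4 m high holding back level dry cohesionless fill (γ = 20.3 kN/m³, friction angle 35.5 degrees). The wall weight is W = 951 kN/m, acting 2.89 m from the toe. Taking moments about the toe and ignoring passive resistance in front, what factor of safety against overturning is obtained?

2.72

K_a = tan²(45° − 35.5°/2) = 0.2653.
P_a = ½K_aγH² = 0.5×0.2653×20.3×10.4² = 291.2 kN/m, acting at H/3 = 3.467 m above the base.
Overturning moment M_o = P_a × H/3 = 291.2 × 3.467 = 1010.
Resisting moment M_r = W × 2.89 = 951 × 2.89 = 2748.
FS_overturning = M_r/M_o = 2748/1010 = 2.722.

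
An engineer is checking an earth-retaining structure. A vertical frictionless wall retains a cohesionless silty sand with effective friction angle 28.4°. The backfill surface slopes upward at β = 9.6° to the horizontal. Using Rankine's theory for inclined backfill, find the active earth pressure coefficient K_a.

K_a = cos β · (cos β − √(cos²β − cos²φ)) / (cos β + √(cos²β − cos²φ)).
cos β = 0.9860, cos φ = 0.8796, √(cos²β − cos²φ) = 0.4454.
K_a = 0.9860 × (0.9860 − 0.4454)/(0.9860 + 0.4454) = 0.3724.

0.372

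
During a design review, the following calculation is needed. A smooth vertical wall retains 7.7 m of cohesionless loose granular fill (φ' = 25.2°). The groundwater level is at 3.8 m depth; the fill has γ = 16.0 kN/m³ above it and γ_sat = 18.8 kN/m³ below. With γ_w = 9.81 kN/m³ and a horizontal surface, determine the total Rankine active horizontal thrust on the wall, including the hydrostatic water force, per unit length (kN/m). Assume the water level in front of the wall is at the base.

K_a = tan²(45° − φ/2) = 0.4027.
γ' = 18.8 − 9.81 = 8.990 kN/m³. Depth below WT = 3.9 m.
σ'_h at WT = K_a γ d_w = 24.49 kPa; at base = 24.49 + K_a γ' × 3.9 = 38.61 kPa.
P₁ (0–3.8 m) = ½×24.49×3.8 = 46.52. P₂ (3.8–7.7 m) = ½(24.49+38.61)×3.9 = 123.0.
P_w = ½ γ_w h₂² = 0.5×9.81×3.9² = 74.61. Total = 46.52+123.0+74.61 = 244.2 kN/m.

244 kN/m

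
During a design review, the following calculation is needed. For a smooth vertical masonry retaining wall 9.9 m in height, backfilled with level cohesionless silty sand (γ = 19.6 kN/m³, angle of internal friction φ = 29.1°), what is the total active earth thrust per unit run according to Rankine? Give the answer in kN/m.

332 kN/m

K_a = tan²(45° − φ/2) = 0.3456.
P_a = ½ K_a γ H² = 0.5 × 0.3456 × 19.6 × 9.9² = 331.9 kN/m.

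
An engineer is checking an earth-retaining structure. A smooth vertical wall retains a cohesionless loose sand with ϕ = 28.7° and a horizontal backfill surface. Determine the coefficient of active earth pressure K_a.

K_a = (1 − sin φ)/(1 + sin φ) = (1 − sin 28.7°)/(1 + sin 28.7°) = 0.3511.

0.351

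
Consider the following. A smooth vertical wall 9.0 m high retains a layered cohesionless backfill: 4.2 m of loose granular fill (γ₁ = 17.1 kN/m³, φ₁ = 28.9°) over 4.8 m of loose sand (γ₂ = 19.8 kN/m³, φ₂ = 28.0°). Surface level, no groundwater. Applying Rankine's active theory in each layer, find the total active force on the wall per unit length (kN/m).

K_a1 = tan²(45°−28.9°/2) = 0.3484; K_a2 = tan²(45°−28.0°/2) = 0.3610.
Layer 1: σ at base = K_a1 γ₁ h₁ = 25.02 kPa; P₁ = ½×25.02×4.2 = 52.54.
Layer 2: σ_v at top = γ₁h₁ = 71.82; σ_h top = K_a2×71.82 = 25.93; σ_h base = K_a2×(71.82+19.8×4.8) = 60.24.
P₂ = ½(25.93+60.24)×4.8 = 206.8. Total P_a = 52.54+206.8 = 259.4 kN/m.

259 kN/m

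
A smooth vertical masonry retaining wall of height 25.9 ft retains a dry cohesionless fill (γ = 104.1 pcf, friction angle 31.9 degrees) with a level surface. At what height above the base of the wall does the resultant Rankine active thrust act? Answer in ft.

K_a = 0.3085.
The pressure distribution is triangular, so the resultant acts at H/3 above the base = 25.9/3 = 8.633 ft.

8.63 ft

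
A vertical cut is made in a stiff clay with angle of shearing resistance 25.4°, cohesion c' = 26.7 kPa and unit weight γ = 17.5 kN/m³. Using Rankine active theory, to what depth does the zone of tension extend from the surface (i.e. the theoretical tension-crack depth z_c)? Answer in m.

4.83 m

K_a = tan²(45° − 25.4°/2) = 0.3996; √K_a = 0.6322.
The active pressure is zero where K_a γ z = 2c√K_a, so z_c = 2c/(γ√K_a) = 2×26.7/(17.5×0.6322) = 4.827 m.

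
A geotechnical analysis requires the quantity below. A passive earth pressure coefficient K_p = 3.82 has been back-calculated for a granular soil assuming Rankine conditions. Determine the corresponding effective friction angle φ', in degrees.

K_p = (1+sin φ)/(1−sin φ) ⇒ sin φ = (K_p − 1)/(K_p + 1) = 0.5851.
φ = arcsin(0.5851) = 35.81°.

35.8°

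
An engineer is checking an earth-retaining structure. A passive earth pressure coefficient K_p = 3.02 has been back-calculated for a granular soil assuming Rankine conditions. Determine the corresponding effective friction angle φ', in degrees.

30.2°

K_p = (1+sin φ)/(1−sin φ) ⇒ sin φ = (K_p − 1)/(K_p + 1) = 0.5025.
φ = arcsin(0.5025) = 30.16°.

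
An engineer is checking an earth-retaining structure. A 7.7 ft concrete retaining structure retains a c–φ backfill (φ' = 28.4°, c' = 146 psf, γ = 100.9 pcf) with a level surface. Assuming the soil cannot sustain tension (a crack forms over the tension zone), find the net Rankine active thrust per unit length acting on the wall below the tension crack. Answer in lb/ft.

145 lb/ft

K_a = 0.3554; √K_a = 0.5961.
Tension-crack depth z_c = 2c/(γ√K_a) = 2×146/(100.9×0.5961) = 4.855 ft.
σ_a at base = K_a γ H − 2c√K_a = 0.3554×100.9×7.7 − 2×146×0.5961 = 102.0 psf.
P_a = ½ × 102.0 × (H − z_c) = 0.5×102.0×2.845 = 145.1 lb/ft.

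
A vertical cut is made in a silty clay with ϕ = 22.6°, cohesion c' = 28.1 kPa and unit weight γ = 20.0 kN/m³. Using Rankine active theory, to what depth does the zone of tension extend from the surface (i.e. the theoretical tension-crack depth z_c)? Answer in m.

K_a = tan²(45° − 22.6°/2) = 0.4448; √K_a = 0.6669.
The active pressure is zero where K_a γ z = 2c√K_a, so z_c = 2c/(γ√K_a) = 2×28.1/(20.0×0.6669) = 4.213 m.

4.21 m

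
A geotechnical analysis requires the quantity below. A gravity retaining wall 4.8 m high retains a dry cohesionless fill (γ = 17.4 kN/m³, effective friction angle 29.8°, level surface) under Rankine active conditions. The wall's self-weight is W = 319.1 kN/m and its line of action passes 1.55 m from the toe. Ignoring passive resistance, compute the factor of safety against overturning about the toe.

4.59

K_a = tan²(45° − 29.8°/2) = 0.3360.
P_a = ½K_aγH² = 0.5×0.3360×17.4×4.8² = 67.36 kN/m, acting at H/3 = 1.600 m above the base.
Overturning moment M_o = P_a × H/3 = 67.36 × 1.600 = 107.8.
Resisting moment M_r = W × 1.55 = 319.1 × 1.55 = 494.6.
FS_overturning = M_r/M_o = 494.6/107.8 = 4.589.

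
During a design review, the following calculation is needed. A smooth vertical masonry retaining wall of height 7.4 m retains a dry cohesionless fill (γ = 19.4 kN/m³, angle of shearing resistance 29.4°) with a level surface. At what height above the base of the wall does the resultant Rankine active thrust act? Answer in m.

K_a = 0.3415.
The pressure distribution is triangular, so the resultant acts at H/3 above the base = 7.4/3 = 2.467 m.

2.47 m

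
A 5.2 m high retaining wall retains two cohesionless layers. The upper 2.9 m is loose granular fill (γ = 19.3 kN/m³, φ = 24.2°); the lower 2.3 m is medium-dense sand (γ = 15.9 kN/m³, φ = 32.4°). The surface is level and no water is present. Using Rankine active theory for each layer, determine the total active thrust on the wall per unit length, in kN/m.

K_a1 = tan²(45°−24.2°/2) = 0.4185; K_a2 = tan²(45°−32.4°/2) = 0.3022.
Layer 1: σ at base = K_a1 γ₁ h₁ = 23.42 kPa; P₁ = ½×23.42×2.9 = 33.97.
Layer 2: σ_v at top = γ₁h₁ = 55.97; σ_h top = K_a2×55.97 = 16.92; σ_h base = K_a2×(55.97+15.9×2.3) = 27.97.
P₂ = ½(16.92+27.97)×2.3 = 51.62. Total P_a = 33.97+51.62 = 85.58 kN/m.

85.6 kN/m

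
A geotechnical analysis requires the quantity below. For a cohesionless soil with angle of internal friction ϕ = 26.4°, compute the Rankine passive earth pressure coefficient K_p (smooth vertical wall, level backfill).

K_p = (1 + sin φ)/(1 − sin φ) = tan²(45° + 26.4°/2) = 2.601.

2.60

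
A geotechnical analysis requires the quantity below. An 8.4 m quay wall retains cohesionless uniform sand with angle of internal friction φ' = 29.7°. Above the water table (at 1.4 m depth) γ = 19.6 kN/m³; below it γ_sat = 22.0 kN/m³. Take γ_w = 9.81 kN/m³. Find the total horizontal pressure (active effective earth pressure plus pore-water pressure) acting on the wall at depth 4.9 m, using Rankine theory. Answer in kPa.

58.0 kPa

K_a = (1 − sin φ)/(1 + sin φ) = 0.3374.
γ' = 22.0 − 9.81 = 12.19 kN/m³.
Effective vertical stress at 4.9 m: σ'_v = 19.6×1.4 + 12.19×3.50 = 70.11 kPa.
σ'_h = K_a σ'_v = 0.3374 × 70.11 = 23.65 kPa; u = γ_w × 3.50 = 34.34 kPa.
Total σ_h = 23.65 + 34.34 = 57.99 kPa.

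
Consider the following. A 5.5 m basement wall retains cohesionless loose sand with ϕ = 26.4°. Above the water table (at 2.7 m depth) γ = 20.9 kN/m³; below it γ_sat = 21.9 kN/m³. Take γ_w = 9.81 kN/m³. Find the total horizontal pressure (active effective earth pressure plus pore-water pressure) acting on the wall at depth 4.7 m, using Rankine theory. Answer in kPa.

K_a = (1 − sin φ)/(1 + sin φ) = 0.3844.
γ' = 21.9 − 9.81 = 12.09 kN/m³.
Effective vertical stress at 4.7 m: σ'_v = 20.9×2.7 + 12.09×2.00 = 80.61 kPa.
σ'_h = K_a σ'_v = 0.3844 × 80.61 = 30.99 kPa; u = γ_w × 2.00 = 19.62 kPa.
Total σ_h = 30.99 + 19.62 = 50.61 kPa.

50.6 kPa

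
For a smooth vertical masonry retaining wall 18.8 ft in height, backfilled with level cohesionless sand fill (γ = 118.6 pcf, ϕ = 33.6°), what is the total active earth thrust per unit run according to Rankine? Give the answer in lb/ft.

6030 lb/ft

K_a = tan²(45° − φ/2) = 0.2875.
P_a = ½ K_a γ H² = 0.5 × 0.2875 × 118.6 × 18.8² = 6026 lb/ft.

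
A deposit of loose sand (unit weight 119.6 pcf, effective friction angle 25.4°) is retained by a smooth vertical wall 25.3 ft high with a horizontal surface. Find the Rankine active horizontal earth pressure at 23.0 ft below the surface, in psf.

K_a = (1 − sin φ)/(1 + sin φ) = 0.3996.
σ_h = K_a γ z = 0.3996 × 119.6 × 23.0 = 1099 psf.

1100 psf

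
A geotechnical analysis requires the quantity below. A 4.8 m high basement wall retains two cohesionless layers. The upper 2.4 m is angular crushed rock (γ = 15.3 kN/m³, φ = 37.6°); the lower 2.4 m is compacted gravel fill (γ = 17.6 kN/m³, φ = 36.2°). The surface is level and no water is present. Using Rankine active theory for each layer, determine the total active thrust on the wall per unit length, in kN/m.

K_a1 = tan²(45°−37.6°/2) = 0.2421; K_a2 = tan²(45°−36.2°/2) = 0.2574.
Layer 1: σ at base = K_a1 γ₁ h₁ = 8.891 kPa; P₁ = ½×8.891×2.4 = 10.67.
Layer 2: σ_v at top = γ₁h₁ = 36.72; σ_h top = K_a2×36.72 = 9.451; σ_h base = K_a2×(36.72+17.6×2.4) = 20.32.
P₂ = ½(9.451+20.32)×2.4 = 35.73. Total P_a = 10.67+35.73 = 46.40 kN/m.

46.4 kN/m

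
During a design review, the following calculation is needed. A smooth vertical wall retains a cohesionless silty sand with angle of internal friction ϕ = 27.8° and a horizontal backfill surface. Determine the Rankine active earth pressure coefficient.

K_a = tan²(45° − φ/2) = tan²(31.10°) = 0.3639.

0.364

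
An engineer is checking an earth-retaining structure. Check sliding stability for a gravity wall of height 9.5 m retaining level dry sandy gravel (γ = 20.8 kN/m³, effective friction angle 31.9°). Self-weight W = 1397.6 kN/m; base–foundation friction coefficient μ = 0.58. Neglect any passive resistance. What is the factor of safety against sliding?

K_a = tan²(45° − 31.9°/2) = 0.3085.
P_a = ½K_aγH² = 0.5×0.3085×20.8×9.5² = 289.6 kN/m, acting at H/3 = 3.167 m above the base.
FS_sliding = μW / P_a = 0.58×1397.6 / 289.6 = 2.799.

2.80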